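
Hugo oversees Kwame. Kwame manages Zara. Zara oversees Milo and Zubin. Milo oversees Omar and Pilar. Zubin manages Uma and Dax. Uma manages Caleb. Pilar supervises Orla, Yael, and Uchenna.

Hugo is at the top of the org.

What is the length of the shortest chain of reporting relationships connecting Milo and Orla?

2

Orla is in Milo's organization: the chain from Orla up to Milo is Orla → Pilar → Milo, which is 2 links.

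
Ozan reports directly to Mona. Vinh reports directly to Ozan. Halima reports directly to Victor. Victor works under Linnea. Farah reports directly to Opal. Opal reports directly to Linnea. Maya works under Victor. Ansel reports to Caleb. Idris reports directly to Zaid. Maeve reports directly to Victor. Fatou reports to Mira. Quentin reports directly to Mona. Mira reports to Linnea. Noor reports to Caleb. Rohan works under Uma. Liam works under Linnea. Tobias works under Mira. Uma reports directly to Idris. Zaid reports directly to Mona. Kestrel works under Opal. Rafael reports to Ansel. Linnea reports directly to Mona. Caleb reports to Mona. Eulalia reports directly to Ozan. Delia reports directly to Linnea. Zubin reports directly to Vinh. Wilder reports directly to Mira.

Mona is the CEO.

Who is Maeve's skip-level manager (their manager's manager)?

Linnea

Maeve reports to Victor, and Victor reports to Linnea. So Maeve's skip-level manager is Linnea.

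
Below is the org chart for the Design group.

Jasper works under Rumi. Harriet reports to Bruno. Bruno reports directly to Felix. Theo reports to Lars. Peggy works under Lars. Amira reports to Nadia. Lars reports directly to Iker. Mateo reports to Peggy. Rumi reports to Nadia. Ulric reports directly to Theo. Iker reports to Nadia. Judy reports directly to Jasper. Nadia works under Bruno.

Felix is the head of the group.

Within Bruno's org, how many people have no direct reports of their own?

5

The people in Bruno's organization with no one reporting to them are Harriet, Judy, Amira, Mateo, Ulric. That is 5.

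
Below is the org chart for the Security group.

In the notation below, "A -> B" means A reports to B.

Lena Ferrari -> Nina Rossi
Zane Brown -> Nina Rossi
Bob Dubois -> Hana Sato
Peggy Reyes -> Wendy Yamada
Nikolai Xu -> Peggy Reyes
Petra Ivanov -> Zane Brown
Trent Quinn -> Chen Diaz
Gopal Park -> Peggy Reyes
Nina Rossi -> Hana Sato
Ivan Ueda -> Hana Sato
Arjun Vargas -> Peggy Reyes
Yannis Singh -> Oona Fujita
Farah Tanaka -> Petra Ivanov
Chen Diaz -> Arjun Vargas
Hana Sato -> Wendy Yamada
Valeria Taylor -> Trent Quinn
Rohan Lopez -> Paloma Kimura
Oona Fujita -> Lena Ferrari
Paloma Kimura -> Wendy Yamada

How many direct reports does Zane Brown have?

Zane Brown directly manages Petra Ivanov. That is 1 direct report.

1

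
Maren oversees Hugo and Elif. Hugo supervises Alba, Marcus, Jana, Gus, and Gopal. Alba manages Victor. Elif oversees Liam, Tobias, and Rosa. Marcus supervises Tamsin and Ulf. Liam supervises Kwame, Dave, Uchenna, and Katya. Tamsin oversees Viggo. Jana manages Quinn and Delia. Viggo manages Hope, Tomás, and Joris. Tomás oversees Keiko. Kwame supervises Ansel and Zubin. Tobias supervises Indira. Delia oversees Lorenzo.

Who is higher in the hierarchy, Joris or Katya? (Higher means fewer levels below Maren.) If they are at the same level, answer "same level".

Katya

Joris is 5 levels below Maren; Katya is 3. Katya is higher.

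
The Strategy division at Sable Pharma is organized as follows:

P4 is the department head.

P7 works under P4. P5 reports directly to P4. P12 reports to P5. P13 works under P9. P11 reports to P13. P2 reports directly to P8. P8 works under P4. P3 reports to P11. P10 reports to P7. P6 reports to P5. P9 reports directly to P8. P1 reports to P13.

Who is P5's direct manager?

P4

P5 reports directly to P4.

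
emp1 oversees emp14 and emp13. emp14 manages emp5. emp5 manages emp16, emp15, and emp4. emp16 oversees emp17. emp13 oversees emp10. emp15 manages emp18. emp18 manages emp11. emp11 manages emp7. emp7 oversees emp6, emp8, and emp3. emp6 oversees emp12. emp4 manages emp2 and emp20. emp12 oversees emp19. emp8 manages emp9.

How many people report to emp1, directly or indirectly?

emp1 directly manages emp14, emp13. Under emp14: emp5, emp4, emp20, emp2, emp15, emp18, emp11, emp7, emp3, emp8, emp9, emp6, emp12, emp19, emp16, emp17 (16). Under emp13: emp10 (1). So emp1's organization is 2 direct reports plus everyone under them: 17 + 2 = 19.

19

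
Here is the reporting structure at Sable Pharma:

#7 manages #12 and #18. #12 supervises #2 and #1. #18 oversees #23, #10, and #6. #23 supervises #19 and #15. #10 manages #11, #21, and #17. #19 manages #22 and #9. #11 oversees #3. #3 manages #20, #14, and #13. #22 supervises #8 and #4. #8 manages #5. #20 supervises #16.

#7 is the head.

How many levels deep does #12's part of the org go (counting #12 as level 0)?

1

The longest chain under #12 runs #12 → #1, which is 1 level below #12.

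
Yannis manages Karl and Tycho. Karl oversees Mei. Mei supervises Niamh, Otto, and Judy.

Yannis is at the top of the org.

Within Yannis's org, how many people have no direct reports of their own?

4

The people in Yannis's organization with no one reporting to them are Tycho, Niamh, Judy, Otto. That is 4.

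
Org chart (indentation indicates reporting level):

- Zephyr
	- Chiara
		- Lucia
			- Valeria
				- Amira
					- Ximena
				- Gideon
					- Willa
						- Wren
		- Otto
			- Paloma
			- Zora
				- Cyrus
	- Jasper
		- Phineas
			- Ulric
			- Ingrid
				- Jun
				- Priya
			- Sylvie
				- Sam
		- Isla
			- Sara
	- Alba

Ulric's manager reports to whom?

Jasper

Ulric reports to Phineas, and Phineas reports to Jasper. So Ulric's skip-level manager is Jasper.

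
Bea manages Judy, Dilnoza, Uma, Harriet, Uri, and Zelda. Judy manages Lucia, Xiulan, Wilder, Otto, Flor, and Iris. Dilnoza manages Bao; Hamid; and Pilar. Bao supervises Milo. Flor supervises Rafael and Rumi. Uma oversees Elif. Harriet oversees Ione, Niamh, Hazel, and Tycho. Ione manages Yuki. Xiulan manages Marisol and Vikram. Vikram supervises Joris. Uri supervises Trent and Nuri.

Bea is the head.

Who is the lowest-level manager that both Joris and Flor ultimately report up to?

Judy

Joris's chain of managers is Vikram, Xiulan, Judy, Bea. Flor's chain of managers is Judy, Bea. The first manager that appears in both chains is Judy.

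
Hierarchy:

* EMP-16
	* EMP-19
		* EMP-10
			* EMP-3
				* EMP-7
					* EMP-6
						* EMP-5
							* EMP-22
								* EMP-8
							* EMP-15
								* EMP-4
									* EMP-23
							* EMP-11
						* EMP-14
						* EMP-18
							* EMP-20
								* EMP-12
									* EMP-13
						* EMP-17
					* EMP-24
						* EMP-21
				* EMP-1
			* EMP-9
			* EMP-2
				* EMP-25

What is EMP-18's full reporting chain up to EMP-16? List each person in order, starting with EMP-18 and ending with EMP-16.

EMP-18 -> EMP-6 -> EMP-7 -> EMP-3 -> EMP-10 -> EMP-19 -> EMP-16

EMP-18 reports to EMP-6. EMP-6 reports to EMP-7. EMP-7 reports to EMP-3. EMP-3 reports to EMP-10. EMP-10 reports to EMP-19. EMP-19 reports to EMP-16. EMP-16 is at the top.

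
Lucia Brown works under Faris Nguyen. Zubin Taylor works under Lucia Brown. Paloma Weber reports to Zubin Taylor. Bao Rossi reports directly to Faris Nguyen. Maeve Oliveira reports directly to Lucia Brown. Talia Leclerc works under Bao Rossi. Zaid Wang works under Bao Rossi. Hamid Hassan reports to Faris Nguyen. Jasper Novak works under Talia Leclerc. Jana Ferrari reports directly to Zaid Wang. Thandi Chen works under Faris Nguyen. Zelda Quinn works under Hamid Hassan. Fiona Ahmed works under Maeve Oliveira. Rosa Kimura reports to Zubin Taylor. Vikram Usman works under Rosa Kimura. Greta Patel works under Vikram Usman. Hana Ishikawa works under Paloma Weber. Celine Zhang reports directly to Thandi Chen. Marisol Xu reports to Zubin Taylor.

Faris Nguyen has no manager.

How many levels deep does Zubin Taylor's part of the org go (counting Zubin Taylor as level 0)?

3

The longest chain under Zubin Taylor runs Zubin Taylor → Rosa Kimura → Vikram Usman → Greta Patel, which is 3 levels below Zubin Taylor.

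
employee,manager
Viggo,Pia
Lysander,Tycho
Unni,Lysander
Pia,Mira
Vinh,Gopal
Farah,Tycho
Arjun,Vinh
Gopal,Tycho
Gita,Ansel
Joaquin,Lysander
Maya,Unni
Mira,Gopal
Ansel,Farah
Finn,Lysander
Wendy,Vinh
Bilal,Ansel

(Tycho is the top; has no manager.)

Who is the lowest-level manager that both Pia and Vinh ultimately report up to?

Pia's chain of managers is Mira, Gopal, Tycho. Vinh's chain of managers is Gopal, Tycho. The first manager that appears in both chains is Gopal.

Gopal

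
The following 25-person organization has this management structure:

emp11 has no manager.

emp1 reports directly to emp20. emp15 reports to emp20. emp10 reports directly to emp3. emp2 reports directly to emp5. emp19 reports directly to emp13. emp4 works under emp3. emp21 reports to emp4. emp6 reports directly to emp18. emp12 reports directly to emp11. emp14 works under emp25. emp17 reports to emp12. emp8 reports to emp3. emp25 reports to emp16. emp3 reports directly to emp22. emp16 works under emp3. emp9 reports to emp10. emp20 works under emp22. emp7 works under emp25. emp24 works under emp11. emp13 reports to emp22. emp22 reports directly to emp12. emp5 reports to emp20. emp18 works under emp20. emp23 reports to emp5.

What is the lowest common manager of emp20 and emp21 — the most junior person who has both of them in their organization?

emp20's chain of managers is emp22, emp12, emp11. emp21's chain of managers is emp4, emp3, emp22, emp12, emp11. The first manager that appears in both chains is emp22.

emp22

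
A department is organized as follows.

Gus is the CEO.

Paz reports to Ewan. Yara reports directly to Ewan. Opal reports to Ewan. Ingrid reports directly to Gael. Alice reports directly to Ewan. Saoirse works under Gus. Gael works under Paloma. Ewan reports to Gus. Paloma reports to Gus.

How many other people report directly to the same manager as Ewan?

2

Ewan reports to Gus. Gus's other direct reports are Paloma, Saoirse — 2 peers.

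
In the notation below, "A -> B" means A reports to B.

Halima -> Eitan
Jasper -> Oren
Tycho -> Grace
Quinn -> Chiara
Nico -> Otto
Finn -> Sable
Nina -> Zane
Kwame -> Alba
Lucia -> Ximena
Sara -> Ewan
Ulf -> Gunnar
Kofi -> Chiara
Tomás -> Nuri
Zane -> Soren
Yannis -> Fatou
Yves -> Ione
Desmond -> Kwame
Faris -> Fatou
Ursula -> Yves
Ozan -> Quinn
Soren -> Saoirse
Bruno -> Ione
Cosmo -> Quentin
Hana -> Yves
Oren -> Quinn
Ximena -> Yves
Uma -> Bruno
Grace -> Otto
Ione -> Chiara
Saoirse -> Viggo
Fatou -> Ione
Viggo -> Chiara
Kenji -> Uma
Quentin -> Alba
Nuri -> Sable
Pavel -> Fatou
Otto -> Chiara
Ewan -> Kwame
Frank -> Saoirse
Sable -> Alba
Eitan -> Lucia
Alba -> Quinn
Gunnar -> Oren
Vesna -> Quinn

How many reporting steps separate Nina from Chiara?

5

Chain from Nina up to Chiara: Nina → Zane → Soren → Saoirse → Viggo → Chiara. That is 5 steps up, so Nina is 5 levels below Chiara.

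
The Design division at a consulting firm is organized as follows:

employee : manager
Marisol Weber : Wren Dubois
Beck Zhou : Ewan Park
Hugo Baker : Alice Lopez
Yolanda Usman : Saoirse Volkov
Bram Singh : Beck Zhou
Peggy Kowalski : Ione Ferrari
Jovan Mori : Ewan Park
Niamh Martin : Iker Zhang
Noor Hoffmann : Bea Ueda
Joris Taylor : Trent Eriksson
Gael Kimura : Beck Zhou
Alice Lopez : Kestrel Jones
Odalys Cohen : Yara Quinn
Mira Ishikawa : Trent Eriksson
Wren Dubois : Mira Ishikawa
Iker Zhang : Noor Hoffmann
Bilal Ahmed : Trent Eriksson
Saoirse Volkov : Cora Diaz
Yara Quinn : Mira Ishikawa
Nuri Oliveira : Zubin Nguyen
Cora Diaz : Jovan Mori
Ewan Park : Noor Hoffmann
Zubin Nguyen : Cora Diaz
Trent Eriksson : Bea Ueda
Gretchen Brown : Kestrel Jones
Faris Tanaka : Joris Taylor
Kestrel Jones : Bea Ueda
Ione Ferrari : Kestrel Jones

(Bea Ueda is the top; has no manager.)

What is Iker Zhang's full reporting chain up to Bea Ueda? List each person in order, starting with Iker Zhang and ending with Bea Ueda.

Iker Zhang -> Noor Hoffmann -> Bea Ueda

Iker Zhang reports to Noor Hoffmann. Noor Hoffmann reports to Bea Ueda. Bea Ueda is at the top.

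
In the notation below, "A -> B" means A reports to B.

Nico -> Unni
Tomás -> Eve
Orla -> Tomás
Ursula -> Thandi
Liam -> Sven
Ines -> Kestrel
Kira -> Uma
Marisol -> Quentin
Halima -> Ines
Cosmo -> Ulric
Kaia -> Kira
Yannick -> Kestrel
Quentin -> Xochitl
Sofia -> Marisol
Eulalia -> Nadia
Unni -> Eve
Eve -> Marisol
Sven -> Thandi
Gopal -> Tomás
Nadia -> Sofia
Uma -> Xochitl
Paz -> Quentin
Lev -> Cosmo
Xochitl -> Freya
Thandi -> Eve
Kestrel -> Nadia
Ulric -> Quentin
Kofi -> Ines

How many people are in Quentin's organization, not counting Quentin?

23

Quentin directly manages Ulric, Marisol, Paz. Under Ulric: Cosmo, Lev (2). Under Marisol: Eve, Thandi, Ursula, Sven, Liam, Tomás, Gopal, Orla, Unni, Nico, Sofia, Nadia, Kestrel, Yannick, Ines, Kofi, Halima, Eulalia (18). Paz has no reports. So Quentin's organization is 3 direct reports plus everyone under them: 3 + 19 + 1 = 23.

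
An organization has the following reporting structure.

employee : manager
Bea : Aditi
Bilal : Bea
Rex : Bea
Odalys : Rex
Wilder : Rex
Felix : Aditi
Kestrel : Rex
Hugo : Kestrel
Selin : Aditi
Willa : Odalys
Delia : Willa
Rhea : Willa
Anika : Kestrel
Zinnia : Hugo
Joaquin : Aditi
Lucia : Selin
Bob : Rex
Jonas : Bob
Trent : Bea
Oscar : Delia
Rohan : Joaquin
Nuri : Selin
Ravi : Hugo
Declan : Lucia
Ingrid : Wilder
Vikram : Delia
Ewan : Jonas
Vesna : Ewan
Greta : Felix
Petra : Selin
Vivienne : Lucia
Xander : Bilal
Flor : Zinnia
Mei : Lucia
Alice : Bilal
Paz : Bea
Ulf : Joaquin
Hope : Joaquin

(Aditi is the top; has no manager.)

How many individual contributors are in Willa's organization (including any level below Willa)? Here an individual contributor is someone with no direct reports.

3

The people in Willa's organization with no one reporting to them are Rhea, Vikram, Oscar. That is 3.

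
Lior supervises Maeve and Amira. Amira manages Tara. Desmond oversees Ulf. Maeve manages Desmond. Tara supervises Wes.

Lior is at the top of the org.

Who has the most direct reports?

Lior

Direct-report counts: Lior has 2; Amira has 1; Tara has 1; Maeve has 1; Desmond has 1. The largest is 2, held by Lior.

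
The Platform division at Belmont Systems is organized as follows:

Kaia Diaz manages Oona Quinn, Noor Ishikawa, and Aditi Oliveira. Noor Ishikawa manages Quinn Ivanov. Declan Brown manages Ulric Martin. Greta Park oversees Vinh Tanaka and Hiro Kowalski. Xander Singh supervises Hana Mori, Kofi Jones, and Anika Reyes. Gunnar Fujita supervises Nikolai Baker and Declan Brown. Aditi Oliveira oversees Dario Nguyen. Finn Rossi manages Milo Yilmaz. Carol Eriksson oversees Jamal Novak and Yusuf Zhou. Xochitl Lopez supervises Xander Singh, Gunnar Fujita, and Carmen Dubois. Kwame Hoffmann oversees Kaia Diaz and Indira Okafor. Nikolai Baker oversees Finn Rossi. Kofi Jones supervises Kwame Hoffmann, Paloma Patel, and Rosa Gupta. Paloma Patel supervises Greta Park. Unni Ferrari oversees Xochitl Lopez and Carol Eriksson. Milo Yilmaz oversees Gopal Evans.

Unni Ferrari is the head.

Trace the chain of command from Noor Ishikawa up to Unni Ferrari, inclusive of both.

Noor Ishikawa reports to Kaia Diaz. Kaia Diaz reports to Kwame Hoffmann. Kwame Hoffmann reports to Kofi Jones. Kofi Jones reports to Xander Singh. Xander Singh reports to Xochitl Lopez. Xochitl Lopez reports to Unni Ferrari. Unni Ferrari is at the top.

Noor Ishikawa -> Kaia Diaz -> Kwame Hoffmann -> Kofi Jones -> Xander Singh -> Xochitl Lopez -> Unni Ferrari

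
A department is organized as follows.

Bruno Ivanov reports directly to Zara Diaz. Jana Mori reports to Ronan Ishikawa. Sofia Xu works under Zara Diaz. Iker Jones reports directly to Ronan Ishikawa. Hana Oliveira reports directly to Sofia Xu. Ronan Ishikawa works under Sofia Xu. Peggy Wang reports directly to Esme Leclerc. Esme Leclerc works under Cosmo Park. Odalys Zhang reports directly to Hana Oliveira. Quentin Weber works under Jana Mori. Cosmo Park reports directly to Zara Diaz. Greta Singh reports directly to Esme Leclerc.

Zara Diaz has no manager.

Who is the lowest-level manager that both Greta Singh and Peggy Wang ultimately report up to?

Greta Singh's chain of managers is Esme Leclerc, Cosmo Park, Zara Diaz. Peggy Wang's chain of managers is Esme Leclerc, Cosmo Park, Zara Diaz. The first manager that appears in both chains is Esme Leclerc.

Esme Leclerc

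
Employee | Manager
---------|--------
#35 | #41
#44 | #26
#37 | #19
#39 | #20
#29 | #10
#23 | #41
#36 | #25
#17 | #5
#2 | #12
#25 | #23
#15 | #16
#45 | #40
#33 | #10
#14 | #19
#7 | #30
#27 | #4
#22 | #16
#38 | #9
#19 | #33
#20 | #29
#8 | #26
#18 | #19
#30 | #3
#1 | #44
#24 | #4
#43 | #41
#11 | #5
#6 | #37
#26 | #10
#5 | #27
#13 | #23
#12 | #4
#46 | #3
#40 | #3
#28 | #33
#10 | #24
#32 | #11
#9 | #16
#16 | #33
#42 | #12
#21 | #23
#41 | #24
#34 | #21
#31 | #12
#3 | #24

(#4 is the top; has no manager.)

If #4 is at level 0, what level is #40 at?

3

Chain from #40 up to #4: #40 → #3 → #24 → #4. That is 3 steps up, so #40 is 3 levels below #4.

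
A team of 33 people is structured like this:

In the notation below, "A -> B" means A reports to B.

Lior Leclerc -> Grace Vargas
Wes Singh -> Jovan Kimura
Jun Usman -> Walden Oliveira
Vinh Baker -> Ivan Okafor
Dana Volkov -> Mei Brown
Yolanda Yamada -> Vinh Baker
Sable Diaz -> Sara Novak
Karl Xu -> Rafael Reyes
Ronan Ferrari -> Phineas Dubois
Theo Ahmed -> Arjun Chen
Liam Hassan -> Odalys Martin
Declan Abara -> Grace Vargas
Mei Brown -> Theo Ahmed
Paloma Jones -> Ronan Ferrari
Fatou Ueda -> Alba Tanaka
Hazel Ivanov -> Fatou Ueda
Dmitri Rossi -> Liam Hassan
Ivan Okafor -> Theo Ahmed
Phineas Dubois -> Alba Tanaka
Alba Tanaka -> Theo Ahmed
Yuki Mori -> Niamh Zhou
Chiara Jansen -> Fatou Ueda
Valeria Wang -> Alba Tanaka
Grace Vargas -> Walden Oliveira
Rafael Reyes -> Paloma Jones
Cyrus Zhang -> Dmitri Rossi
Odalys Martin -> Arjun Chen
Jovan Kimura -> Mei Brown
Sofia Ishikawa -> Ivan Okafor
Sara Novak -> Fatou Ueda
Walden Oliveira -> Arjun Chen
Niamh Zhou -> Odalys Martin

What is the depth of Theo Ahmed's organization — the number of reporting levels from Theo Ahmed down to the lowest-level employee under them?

6

The longest chain under Theo Ahmed runs Theo Ahmed → Alba Tanaka → Phineas Dubois → Ronan Ferrari → Paloma Jones → Rafael Reyes → Karl Xu, which is 6 levels below Theo Ahmed.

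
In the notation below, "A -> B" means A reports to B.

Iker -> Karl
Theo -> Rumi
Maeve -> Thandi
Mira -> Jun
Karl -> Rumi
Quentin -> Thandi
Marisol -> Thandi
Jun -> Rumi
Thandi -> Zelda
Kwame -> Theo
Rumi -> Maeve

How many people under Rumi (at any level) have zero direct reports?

The people in Rumi's organization with no one reporting to them are Kwame, Iker, Mira. That is 3.

3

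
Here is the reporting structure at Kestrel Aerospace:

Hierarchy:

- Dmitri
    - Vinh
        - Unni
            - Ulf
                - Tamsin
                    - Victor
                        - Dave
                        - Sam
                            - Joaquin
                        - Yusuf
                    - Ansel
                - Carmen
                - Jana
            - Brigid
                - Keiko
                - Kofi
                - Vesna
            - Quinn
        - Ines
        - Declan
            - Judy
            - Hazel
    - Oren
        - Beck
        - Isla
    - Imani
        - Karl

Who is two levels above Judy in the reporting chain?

Judy reports to Declan, and Declan reports to Vinh. So Judy's skip-level manager is Vinh.

Vinh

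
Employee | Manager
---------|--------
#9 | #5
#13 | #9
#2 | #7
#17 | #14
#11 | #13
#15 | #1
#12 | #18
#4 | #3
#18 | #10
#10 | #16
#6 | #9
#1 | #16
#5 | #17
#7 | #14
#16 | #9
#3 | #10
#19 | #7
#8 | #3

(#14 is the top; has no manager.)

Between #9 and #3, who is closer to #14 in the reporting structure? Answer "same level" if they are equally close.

#9

#9 is 3 levels below #14; #3 is 6. #9 is higher.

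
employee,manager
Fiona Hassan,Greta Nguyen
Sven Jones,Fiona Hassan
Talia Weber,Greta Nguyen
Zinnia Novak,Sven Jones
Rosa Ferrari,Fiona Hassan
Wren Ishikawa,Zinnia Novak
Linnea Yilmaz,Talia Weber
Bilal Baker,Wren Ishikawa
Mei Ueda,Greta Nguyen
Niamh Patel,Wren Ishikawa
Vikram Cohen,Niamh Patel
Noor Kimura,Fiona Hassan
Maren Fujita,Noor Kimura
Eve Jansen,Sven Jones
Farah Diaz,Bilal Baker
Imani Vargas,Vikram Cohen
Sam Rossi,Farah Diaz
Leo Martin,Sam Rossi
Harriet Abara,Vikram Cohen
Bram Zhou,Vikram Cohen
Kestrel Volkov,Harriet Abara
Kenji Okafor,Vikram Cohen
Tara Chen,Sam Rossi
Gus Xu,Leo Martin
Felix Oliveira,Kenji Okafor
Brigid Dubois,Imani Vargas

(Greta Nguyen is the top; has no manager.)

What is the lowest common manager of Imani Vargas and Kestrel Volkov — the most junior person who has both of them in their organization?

Imani Vargas's chain of managers is Vikram Cohen, Niamh Patel, Wren Ishikawa, Zinnia Novak, Sven Jones, Fiona Hassan, Greta Nguyen. Kestrel Volkov's chain of managers is Harriet Abara, Vikram Cohen, Niamh Patel, Wren Ishikawa, Zinnia Novak, Sven Jones, Fiona Hassan, Greta Nguyen. The first manager that appears in both chains is Vikram Cohen.

Vikram Cohen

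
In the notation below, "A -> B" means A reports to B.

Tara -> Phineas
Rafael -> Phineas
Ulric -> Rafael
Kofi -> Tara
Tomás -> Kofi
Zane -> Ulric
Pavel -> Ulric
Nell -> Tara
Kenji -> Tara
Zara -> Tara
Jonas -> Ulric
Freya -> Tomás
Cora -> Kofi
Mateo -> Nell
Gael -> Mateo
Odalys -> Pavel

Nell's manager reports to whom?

Phineas

Nell reports to Tara, and Tara reports to Phineas. So Nell's skip-level manager is Phineas.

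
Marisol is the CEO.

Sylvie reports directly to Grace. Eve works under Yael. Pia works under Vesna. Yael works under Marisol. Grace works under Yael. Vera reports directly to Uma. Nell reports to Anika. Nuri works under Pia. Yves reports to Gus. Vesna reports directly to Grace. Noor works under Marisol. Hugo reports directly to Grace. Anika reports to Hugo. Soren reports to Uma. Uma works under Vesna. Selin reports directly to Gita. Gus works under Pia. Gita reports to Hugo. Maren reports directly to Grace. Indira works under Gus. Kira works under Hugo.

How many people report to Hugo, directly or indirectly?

5

Hugo directly manages Anika, Kira, Gita. Under Anika: Nell (1). Kira has no reports. Under Gita: Selin (1). So Hugo's organization is 3 direct reports plus everyone under them: 2 + 1 + 2 = 5.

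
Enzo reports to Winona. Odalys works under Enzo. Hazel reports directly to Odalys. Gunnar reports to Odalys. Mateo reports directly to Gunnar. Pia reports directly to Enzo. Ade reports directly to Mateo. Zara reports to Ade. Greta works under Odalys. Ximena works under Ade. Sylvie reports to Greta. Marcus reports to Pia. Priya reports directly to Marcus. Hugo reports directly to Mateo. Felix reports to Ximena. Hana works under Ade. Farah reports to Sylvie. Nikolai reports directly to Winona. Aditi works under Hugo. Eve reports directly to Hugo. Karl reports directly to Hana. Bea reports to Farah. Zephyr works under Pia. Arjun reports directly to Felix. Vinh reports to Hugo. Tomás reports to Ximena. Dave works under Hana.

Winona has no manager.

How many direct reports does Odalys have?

Odalys directly manages Hazel, Gunnar, Greta. That is 3 direct reports.

3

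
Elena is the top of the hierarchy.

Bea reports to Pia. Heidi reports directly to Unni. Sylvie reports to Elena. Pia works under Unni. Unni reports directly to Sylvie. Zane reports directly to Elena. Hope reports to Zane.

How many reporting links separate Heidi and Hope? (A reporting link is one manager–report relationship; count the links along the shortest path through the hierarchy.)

Heidi is 3 levels below Elena, and Hope is 2 levels below Elena (their lowest common manager). The shortest path runs up from Heidi to Elena and back down to Hope: 3 + 2 = 5 links.

5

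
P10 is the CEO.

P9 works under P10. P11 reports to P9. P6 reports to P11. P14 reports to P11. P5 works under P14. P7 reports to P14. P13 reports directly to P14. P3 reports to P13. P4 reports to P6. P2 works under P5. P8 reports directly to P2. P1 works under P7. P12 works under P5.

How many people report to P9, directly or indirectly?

P9 directly manages P11. Under P11: P14, P13, P3, P7, P1, P5, P12, P2, P8, P6, P4 (11). That's 12 in total.

12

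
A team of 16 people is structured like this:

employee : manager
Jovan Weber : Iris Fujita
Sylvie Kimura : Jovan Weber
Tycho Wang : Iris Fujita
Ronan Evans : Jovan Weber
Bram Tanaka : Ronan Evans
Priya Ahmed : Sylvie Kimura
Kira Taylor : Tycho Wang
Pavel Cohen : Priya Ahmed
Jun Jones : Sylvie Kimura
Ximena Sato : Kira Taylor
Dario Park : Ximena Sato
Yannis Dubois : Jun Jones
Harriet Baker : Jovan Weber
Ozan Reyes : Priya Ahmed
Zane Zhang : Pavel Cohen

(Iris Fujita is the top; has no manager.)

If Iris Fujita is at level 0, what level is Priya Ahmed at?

3

Chain from Priya Ahmed up to Iris Fujita: Priya Ahmed → Sylvie Kimura → Jovan Weber → Iris Fujita. That is 3 steps up, so Priya Ahmed is 3 levels below Iris Fujita.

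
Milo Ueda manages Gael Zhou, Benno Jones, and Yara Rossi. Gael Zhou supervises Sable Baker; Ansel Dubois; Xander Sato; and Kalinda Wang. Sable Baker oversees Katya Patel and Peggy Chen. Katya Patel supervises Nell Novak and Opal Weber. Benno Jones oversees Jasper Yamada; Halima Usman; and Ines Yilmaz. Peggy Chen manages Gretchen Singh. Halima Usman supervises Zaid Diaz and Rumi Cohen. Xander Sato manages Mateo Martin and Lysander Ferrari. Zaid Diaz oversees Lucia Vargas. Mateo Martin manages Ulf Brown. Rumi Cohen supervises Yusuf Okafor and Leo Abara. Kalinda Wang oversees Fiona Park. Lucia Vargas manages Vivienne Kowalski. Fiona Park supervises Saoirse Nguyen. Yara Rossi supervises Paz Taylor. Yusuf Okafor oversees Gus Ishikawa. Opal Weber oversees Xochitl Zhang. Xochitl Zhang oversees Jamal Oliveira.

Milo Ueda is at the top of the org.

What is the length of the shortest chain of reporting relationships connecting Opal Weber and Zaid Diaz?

Opal Weber is 4 levels below Milo Ueda, and Zaid Diaz is 3 levels below Milo Ueda (their lowest common manager). The shortest path runs up from Opal Weber to Milo Ueda and back down to Zaid Diaz: 4 + 3 = 7 links.

7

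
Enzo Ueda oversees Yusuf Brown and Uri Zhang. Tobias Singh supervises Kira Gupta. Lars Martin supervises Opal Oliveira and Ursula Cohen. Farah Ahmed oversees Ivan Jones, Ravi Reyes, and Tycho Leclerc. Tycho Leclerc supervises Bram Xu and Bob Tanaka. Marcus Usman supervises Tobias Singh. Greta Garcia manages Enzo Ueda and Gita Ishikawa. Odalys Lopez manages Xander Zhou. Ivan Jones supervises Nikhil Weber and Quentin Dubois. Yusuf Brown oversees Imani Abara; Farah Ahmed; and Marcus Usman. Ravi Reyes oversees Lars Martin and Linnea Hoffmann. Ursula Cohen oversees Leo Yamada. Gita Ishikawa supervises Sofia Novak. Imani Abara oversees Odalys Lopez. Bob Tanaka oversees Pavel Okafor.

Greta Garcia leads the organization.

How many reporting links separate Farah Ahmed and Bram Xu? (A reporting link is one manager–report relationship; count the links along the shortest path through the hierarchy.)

2

Bram Xu is in Farah Ahmed's organization: the chain from Bram Xu up to Farah Ahmed is Bram Xu → Tycho Leclerc → Farah Ahmed, which is 2 links.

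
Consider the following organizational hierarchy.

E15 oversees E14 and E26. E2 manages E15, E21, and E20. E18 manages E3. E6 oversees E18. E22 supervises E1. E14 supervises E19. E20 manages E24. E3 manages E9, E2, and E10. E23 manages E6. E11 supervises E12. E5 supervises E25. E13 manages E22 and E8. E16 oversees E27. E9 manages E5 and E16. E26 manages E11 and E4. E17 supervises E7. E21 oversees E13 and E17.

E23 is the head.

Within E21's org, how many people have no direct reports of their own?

3

The people in E21's organization with no one reporting to them are E7, E8, E1. That is 3.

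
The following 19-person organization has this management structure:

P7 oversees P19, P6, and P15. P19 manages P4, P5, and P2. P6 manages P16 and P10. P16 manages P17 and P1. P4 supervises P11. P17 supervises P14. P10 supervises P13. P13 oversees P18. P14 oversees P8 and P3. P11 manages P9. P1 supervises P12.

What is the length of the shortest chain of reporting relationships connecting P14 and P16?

P14 is in P16's organization: the chain from P14 up to P16 is P14 → P17 → P16, which is 2 links.

2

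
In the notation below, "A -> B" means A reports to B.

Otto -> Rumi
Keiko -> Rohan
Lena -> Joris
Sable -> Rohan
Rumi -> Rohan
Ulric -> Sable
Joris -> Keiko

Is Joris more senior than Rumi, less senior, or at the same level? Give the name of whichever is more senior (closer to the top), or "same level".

Rumi

Joris is 2 levels below Rohan; Rumi is 1. Rumi is higher.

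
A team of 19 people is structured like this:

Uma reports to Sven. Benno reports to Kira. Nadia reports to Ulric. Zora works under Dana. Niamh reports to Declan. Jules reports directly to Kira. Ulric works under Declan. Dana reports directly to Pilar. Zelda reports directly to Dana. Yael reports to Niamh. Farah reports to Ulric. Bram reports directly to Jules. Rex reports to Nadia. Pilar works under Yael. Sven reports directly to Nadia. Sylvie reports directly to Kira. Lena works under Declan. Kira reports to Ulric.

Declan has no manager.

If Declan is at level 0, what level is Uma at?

Chain from Uma up to Declan: Uma → Sven → Nadia → Ulric → Declan. That is 4 steps up, so Uma is 4 levels below Declan.

4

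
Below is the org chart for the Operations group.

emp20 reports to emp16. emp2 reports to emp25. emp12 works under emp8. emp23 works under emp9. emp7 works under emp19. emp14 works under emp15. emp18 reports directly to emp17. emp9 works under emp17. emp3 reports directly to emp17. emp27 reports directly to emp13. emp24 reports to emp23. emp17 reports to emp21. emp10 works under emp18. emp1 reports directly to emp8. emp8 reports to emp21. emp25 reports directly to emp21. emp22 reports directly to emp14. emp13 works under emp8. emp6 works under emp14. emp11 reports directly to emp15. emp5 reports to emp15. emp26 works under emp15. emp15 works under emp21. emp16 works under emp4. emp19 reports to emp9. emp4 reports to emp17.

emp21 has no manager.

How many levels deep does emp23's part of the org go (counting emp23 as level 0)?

The longest chain under emp23 runs emp23 → emp24, which is 1 level below emp23.

1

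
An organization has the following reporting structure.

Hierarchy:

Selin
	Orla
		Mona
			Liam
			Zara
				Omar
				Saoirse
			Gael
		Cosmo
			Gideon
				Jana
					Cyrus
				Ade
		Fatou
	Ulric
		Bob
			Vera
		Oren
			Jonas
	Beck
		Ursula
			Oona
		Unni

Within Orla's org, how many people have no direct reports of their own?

7

The people in Orla's organization with no one reporting to them are Fatou, Ade, Cyrus, Gael, Saoirse, Omar, Liam. That is 7.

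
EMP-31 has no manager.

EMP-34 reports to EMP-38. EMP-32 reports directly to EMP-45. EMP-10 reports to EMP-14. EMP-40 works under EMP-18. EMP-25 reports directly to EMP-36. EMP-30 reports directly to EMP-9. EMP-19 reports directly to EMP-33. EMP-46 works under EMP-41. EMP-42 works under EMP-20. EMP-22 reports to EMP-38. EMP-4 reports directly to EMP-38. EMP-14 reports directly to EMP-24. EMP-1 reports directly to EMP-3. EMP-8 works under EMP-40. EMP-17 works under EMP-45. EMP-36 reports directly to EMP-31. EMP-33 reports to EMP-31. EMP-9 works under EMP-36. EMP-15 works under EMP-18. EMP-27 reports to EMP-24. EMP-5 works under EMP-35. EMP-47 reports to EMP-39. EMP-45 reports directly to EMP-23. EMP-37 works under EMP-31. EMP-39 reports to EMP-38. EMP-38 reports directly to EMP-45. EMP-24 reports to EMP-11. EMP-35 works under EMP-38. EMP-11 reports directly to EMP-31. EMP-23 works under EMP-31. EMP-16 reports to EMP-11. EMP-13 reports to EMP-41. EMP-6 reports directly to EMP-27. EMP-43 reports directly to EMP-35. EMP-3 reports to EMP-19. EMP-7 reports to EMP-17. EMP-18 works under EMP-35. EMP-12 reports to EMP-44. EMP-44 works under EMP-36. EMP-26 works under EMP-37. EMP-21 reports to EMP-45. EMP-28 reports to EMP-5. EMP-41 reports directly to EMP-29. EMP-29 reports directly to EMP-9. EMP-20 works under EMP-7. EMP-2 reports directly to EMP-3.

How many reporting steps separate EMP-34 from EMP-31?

4

Chain from EMP-34 up to EMP-31: EMP-34 → EMP-38 → EMP-45 → EMP-23 → EMP-31. That is 4 steps up, so EMP-34 is 4 levels below EMP-31.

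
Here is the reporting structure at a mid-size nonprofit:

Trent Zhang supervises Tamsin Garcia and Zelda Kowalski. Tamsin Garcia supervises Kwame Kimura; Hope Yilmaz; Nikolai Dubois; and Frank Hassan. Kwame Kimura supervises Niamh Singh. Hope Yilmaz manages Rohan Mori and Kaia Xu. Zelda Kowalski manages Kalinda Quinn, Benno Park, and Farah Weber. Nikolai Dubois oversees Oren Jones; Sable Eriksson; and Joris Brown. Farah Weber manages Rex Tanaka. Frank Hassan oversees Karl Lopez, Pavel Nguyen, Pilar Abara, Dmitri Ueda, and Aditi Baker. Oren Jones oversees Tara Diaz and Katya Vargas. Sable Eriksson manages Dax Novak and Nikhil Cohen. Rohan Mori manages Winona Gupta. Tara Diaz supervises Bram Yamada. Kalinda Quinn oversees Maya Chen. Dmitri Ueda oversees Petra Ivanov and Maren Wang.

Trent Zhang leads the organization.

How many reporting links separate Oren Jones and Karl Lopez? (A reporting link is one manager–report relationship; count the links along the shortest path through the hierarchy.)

4

Oren Jones is 2 levels below Tamsin Garcia, and Karl Lopez is 2 levels below Tamsin Garcia (their lowest common manager). The shortest path runs up from Oren Jones to Tamsin Garcia and back down to Karl Lopez: 2 + 2 = 4 links.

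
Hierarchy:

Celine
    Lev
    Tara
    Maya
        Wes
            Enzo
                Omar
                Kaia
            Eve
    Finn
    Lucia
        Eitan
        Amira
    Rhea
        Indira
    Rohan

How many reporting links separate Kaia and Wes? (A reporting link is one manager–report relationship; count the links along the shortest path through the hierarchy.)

2

Kaia is in Wes's organization: the chain from Kaia up to Wes is Kaia → Enzo → Wes, which is 2 links.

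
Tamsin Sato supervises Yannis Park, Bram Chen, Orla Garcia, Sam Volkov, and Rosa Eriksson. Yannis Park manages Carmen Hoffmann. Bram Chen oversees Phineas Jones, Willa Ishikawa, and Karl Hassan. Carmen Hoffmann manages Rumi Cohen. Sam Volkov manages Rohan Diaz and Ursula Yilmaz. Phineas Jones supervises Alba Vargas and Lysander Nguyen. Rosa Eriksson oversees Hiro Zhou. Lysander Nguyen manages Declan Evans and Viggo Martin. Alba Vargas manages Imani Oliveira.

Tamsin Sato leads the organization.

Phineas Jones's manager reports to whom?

Phineas Jones reports to Bram Chen, and Bram Chen reports to Tamsin Sato. So Phineas Jones's skip-level manager is Tamsin Sato.

Tamsin Sato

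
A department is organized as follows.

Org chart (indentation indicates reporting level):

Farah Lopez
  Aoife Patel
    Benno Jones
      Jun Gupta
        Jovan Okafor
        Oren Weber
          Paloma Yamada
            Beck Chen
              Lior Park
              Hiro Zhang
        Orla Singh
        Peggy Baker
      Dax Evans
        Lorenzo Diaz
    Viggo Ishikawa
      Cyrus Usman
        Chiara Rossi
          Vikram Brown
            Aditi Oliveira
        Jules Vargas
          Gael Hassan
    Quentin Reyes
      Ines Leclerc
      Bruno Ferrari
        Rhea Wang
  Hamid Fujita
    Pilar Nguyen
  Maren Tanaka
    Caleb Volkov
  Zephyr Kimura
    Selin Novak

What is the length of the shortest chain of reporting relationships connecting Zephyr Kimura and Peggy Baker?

Zephyr Kimura is 1 level below Farah Lopez, and Peggy Baker is 4 levels below Farah Lopez (their lowest common manager). The shortest path runs up from Zephyr Kimura to Farah Lopez and back down to Peggy Baker: 1 + 4 = 5 links.

5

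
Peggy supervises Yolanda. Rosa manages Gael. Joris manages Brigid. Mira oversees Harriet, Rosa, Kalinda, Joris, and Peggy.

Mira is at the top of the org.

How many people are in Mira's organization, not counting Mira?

Mira directly manages Harriet, Rosa, Kalinda, Joris, Peggy. Harriet has no reports. Under Rosa: Gael (1). Kalinda has no reports. Under Joris: Brigid (1). Under Peggy: Yolanda (1). So Mira's organization is 5 direct reports plus everyone under them: 1 + 2 + 1 + 2 + 2 = 8.

8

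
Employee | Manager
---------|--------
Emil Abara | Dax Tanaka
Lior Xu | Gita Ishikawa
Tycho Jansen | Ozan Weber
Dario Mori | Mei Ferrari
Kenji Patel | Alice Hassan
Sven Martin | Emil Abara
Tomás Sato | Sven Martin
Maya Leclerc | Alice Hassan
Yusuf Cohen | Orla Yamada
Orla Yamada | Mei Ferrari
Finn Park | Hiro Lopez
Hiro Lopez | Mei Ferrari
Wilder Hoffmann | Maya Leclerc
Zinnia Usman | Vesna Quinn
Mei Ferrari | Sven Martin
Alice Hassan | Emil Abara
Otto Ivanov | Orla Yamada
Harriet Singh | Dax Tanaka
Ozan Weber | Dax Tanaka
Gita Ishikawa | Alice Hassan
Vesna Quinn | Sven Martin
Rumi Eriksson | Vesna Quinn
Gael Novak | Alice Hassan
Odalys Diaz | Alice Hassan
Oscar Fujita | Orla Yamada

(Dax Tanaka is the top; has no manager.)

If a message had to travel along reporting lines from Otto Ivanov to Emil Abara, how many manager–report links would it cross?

Otto Ivanov is in Emil Abara's organization: the chain from Otto Ivanov up to Emil Abara is Otto Ivanov → Orla Yamada → Mei Ferrari → Sven Martin → Emil Abara, which is 4 links.

4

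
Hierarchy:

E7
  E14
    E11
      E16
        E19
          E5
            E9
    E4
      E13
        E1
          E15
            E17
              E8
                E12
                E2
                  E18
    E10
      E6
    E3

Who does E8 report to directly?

E17

E8 reports directly to E17.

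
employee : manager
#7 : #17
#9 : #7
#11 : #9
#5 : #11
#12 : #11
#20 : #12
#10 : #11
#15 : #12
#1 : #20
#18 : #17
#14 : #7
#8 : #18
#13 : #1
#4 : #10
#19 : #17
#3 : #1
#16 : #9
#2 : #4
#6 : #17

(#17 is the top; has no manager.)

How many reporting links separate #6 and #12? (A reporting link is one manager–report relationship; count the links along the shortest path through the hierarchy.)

5

#6 is 1 level below #17, and #12 is 4 levels below #17 (their lowest common manager). The shortest path runs up from #6 to #17 and back down to #12: 1 + 4 = 5 links.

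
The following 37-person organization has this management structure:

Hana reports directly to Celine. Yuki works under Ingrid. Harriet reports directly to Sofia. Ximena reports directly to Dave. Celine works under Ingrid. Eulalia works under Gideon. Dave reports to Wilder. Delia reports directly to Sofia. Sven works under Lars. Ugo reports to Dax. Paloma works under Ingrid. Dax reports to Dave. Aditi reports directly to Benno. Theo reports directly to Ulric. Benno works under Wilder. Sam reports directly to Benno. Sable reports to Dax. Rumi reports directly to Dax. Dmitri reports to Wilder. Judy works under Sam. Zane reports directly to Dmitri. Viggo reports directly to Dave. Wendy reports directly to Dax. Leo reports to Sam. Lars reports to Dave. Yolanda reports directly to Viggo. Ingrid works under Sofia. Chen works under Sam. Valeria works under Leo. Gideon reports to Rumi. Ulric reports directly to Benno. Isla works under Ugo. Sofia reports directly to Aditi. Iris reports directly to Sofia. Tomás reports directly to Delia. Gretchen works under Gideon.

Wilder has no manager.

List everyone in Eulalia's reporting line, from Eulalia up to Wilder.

Eulalia -> Gideon -> Rumi -> Dax -> Dave -> Wilder

Eulalia reports to Gideon. Gideon reports to Rumi. Rumi reports to Dax. Dax reports to Dave. Dave reports to Wilder. Wilder is at the top.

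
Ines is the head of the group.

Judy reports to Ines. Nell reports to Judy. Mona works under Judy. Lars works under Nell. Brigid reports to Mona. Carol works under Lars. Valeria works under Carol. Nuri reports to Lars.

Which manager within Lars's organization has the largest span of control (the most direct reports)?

Direct-report counts within Lars's organization: Lars has 2; Carol has 1. The largest is 2, held by Lars.

Lars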